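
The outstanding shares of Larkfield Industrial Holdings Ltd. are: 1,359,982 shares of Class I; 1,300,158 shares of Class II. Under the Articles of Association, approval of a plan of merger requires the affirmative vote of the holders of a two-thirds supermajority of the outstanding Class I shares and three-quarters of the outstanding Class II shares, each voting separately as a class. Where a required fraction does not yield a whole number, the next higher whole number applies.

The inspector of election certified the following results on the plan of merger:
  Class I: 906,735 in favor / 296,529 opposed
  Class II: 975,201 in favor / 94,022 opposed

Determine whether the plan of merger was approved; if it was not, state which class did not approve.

Approved — every class gave the required vote.

Class I: 2/3 of 1359982 = 906654.67, rounded up to 906655; 906,655 required, 906,735 in favor — approved.
Class II: 3/4 of 1300158 = 975118.50, rounded up to 975119; 975,119 required, 975,201 in favor — approved.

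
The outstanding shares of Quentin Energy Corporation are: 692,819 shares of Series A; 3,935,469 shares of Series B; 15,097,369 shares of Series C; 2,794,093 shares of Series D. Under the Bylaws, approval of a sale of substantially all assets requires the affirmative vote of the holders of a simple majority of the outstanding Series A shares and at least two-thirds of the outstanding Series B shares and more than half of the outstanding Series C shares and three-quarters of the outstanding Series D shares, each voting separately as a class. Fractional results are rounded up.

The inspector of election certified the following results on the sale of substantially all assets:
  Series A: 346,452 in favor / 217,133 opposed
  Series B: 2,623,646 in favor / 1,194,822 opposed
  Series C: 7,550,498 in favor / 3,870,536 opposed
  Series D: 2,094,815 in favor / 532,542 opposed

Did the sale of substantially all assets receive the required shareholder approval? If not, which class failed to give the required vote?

Series A: a majority of 692819 is 346410; 346,410 required, 346,452 in favor — approved.
Series B: 2/3 of 3935469 = 2623646; 2,623,646 required, 2,623,646 in favor — approved.
Series C: a majority of 15097369 is 7548685; 7,548,685 required, 7,550,498 in favor — approved.
Series D: 3/4 of 2794093 = 2095569.75, rounded up to 2095570; 2,095,570 required, 2,094,815 in favor — not approved.

Not approved — the Series D shares did not give the required vote.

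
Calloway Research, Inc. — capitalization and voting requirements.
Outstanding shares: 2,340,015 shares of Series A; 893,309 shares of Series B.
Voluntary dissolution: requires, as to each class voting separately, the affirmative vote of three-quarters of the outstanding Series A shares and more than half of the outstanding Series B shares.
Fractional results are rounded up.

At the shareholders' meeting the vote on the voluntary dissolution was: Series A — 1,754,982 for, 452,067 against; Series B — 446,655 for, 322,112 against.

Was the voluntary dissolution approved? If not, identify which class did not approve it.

Series A: 3/4 of 2340015 = 1755011.25, rounded up to 1755012; 1,755,012 required, 1,754,982 in favor — not approved.
Series B: a majority of 893309 is 446655; 446,655 required, 446,655 in favor — approved.

Not approved — the Series A shares did not give the required vote.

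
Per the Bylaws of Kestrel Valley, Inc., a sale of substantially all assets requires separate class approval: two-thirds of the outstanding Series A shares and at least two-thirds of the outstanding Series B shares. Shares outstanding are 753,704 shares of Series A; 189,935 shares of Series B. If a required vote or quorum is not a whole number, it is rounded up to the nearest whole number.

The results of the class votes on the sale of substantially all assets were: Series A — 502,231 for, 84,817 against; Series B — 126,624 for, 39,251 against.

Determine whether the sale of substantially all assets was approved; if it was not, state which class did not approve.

Not approved — the Series A shares did not give the required vote.

Series A: 2/3 of 753704 = 502469.33, rounded up to 502470; 502,470 required, 502,231 in favor — not approved.
Series B: 2/3 of 189935 = 126623.33, rounded up to 126624; 126,624 required, 126,624 in favor — approved.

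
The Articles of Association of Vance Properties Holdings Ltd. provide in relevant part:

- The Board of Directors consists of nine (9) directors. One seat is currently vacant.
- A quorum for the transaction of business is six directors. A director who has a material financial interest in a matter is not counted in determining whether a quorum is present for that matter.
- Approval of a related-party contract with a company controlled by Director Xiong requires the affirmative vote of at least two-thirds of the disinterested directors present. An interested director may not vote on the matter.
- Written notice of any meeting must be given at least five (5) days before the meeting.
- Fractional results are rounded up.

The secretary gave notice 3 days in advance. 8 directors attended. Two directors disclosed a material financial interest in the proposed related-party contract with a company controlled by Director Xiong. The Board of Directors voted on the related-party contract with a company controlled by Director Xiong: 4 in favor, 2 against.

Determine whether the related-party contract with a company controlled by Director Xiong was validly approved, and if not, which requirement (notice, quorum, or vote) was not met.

Notice: 3 days given; 5 required (3 < 5). Not satisfied.
Quorum: 8 present, but the 2 interested directors do not count, leaving 6. Quorum is 6. Satisfied.
Vote: the related-party contract with a company controlled by Director Xiong requires two-thirds of the disinterested directors present (8 − 2 = 6). 2/3 of 6 = 4, so 4 affirmative votes are needed; 4 voted in favor. Satisfied.

Invalid — notice requirement not satisfied.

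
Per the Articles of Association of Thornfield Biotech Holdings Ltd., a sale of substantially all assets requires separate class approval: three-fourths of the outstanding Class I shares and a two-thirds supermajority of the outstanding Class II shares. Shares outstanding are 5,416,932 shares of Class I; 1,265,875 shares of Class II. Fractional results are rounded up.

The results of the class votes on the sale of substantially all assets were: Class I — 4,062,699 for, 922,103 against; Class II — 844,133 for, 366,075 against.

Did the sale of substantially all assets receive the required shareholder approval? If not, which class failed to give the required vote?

Approved — every class gave the required vote.

Class I: 3/4 of 5416932 = 4062699; 4,062,699 required, 4,062,699 in favor — approved.
Class II: 2/3 of 1265875 = 843916.67, rounded up to 843917; 843,917 required, 844,133 in favor — approved.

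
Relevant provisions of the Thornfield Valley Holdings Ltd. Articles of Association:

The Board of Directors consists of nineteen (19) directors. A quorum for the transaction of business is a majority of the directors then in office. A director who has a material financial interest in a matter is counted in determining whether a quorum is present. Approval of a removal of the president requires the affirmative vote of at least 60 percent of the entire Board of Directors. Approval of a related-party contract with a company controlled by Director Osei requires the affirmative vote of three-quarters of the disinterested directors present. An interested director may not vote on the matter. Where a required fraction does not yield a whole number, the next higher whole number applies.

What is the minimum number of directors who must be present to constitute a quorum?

A majority of 19 is 10.

10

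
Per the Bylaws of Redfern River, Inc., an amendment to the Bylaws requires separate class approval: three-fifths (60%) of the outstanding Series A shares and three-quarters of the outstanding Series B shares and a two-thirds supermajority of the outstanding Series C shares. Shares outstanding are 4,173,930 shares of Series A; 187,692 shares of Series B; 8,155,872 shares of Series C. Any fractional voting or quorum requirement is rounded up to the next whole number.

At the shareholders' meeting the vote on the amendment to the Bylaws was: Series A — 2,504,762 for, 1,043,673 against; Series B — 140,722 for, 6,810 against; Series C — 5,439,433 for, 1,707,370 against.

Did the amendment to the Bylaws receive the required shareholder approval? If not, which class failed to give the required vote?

Not approved — the Series B shares did not give the required vote.

Series A: 3/5 of 4173930 = 2504358; 2,504,358 required, 2,504,762 in favor — approved.
Series B: 3/4 of 187692 = 140769; 140,769 required, 140,722 in favor — not approved.
Series C: 2/3 of 8155872 = 5437248; 5,437,248 required, 5,439,433 in favor — approved.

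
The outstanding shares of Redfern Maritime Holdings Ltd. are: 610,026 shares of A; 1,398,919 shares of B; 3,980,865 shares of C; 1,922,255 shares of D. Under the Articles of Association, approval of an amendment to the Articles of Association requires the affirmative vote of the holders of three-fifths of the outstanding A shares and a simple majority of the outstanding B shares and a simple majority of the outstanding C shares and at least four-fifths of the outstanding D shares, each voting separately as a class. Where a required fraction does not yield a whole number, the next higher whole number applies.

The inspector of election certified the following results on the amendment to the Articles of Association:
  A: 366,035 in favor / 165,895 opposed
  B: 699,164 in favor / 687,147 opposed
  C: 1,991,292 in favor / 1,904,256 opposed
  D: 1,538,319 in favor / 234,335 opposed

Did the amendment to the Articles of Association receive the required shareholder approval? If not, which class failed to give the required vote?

Not approved — the B shares did not give the required vote.

A: 3/5 of 610026 = 366015.60, rounded up to 366016; 366,016 required, 366,035 in favor — approved.
B: a majority of 1398919 is 699460; 699,460 required, 699,164 in favor — not approved.
C: a majority of 3980865 is 1990433; 1,990,433 required, 1,991,292 in favor — approved.
D: 4/5 of 1922255 = 1537804; 1,537,804 required, 1,538,319 in favor — approved.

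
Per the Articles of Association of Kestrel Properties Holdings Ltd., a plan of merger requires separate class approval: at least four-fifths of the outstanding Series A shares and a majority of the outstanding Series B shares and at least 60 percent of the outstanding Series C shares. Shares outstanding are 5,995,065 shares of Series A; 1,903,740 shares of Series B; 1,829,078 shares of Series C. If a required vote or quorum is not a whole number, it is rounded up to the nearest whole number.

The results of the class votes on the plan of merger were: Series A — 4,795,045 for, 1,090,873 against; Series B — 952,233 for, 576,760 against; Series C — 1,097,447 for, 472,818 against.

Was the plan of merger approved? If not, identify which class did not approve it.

Series A: 4/5 of 5995065 = 4796052; 4,796,052 required, 4,795,045 in favor — not approved.
Series B: a majority of 1903740 is 951871; 951,871 required, 952,233 in favor — approved.
Series C: 3/5 of 1829078 = 1097446.80, rounded up to 1097447; 1,097,447 required, 1,097,447 in favor — approved.

Not approved — the Series A shares did not give the required vote.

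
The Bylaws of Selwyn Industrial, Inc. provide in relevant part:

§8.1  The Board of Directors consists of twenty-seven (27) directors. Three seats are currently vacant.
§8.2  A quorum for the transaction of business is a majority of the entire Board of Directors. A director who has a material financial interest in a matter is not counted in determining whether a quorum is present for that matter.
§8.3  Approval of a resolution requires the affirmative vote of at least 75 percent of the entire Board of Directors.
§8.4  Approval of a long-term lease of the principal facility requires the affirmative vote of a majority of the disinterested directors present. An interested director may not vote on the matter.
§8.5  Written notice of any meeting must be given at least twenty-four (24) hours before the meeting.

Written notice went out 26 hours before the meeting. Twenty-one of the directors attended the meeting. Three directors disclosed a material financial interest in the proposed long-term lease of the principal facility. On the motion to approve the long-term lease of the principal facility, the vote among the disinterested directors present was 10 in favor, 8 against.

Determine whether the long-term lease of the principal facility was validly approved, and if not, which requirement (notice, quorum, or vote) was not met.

Valid — all requirements satisfied.

Notice: 26 hours given; 24 required (26 ≥ 24). Satisfied.
Quorum: 21 present, but the 3 interested directors do not count, leaving 18. Quorum is 14. Satisfied.
Vote: the long-term lease of the principal facility requires a majority of the disinterested directors present (21 − 3 = 18). A majority of 18 is 10, so 10 affirmative votes are needed; 10 voted in favor. Satisfied.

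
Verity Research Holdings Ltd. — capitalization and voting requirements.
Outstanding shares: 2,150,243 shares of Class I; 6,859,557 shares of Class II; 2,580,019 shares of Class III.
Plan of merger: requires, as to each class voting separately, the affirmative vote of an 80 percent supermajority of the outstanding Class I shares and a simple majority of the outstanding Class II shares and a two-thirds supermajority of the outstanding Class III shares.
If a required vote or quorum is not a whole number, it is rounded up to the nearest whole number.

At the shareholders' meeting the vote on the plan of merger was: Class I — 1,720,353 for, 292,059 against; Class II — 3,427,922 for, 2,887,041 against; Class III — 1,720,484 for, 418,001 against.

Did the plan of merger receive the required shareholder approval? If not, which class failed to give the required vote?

Class I: 4/5 of 2150243 = 1720194.40, rounded up to 1720195; 1,720,195 required, 1,720,353 in favor — approved.
Class II: a majority of 6859557 is 3429779; 3,429,779 required, 3,427,922 in favor — not approved.
Class III: 2/3 of 2580019 = 1720012.67, rounded up to 1720013; 1,720,013 required, 1,720,484 in favor — approved.

Not approved — the Class II shares did not give the required vote.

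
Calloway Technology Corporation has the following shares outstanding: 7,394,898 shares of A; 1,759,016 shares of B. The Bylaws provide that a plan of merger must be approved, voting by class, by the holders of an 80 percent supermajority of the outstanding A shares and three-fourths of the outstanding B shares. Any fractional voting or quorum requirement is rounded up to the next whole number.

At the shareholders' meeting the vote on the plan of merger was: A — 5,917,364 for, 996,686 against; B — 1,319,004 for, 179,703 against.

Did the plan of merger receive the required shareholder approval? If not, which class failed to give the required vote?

Not approved — the B shares did not give the required vote.

A: 4/5 of 7394898 = 5915918.40, rounded up to 5915919; 5,915,919 required, 5,917,364 in favor — approved.
B: 3/4 of 1759016 = 1319262; 1,319,262 required, 1,319,004 in favor — not approved.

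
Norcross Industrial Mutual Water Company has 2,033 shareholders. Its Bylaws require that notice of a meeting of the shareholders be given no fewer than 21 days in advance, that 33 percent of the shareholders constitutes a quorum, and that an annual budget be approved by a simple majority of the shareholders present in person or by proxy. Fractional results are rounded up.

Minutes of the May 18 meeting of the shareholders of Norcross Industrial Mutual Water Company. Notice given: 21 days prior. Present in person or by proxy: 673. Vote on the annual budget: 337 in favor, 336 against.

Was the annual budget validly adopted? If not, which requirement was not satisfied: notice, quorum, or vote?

Valid — all requirements satisfied.

Notice: 21 days given; 21 required. Satisfied.
Quorum: 33% of 2,033 = 670.89, rounded up to 671; 673 present. Satisfied.
Vote: requires a majority of those present (673); a majority of 673 is 337, so 337 needed; 337 in favor. Satisfied.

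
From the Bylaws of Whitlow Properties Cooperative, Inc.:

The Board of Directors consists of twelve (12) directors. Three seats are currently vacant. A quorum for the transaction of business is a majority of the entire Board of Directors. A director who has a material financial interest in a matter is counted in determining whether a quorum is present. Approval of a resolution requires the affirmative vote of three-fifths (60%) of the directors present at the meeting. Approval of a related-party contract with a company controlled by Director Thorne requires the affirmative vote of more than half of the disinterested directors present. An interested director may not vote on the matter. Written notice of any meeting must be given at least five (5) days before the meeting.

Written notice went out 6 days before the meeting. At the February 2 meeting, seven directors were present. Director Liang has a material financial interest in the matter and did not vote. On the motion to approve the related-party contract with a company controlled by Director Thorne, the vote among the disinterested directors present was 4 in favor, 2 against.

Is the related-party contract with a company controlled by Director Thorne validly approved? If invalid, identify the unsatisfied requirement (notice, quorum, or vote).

Valid — all requirements satisfied.

Notice: 6 days given; 5 required (6 ≥ 5). Satisfied.
Quorum: 7 present (interested directors count toward quorum); quorum is 7. Satisfied.
Vote: the related-party contract with a company controlled by Director Thorne requires a majority of the disinterested directors present (7 − 1 = 6). A majority of 6 is 4, so 4 affirmative votes are needed; 4 voted in favor. Satisfied.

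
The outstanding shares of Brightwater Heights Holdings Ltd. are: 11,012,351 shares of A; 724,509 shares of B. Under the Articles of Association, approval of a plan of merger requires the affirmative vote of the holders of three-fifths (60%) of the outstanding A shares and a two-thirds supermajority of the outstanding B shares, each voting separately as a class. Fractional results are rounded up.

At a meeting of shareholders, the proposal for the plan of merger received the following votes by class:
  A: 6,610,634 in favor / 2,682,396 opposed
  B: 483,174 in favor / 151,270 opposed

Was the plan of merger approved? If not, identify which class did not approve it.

A: 3/5 of 11012351 = 6607410.60, rounded up to 6607411; 6,607,411 required, 6,610,634 in favor — approved.
B: 2/3 of 724509 = 483006; 483,006 required, 483,174 in favor — approved.

Approved — every class gave the required vote.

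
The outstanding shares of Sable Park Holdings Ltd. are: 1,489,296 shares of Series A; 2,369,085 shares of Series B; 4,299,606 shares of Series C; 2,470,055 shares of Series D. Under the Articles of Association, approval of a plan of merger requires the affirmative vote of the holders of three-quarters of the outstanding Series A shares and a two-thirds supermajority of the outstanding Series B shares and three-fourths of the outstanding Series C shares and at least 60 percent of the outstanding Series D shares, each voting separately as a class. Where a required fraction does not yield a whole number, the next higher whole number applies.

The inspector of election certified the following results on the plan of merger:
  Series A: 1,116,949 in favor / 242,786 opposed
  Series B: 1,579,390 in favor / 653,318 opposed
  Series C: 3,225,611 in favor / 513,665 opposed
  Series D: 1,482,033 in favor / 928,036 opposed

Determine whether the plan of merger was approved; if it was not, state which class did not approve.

Not approved — the Series A shares did not give the required vote.

Series A: 3/4 of 1489296 = 1116972; 1,116,972 required, 1,116,949 in favor — not approved.
Series B: 2/3 of 2369085 = 1579390; 1,579,390 required, 1,579,390 in favor — approved.
Series C: 3/4 of 4299606 = 3224704.50, rounded up to 3224705; 3,224,705 required, 3,225,611 in favor — approved.
Series D: 3/5 of 2470055 = 1482033; 1,482,033 required, 1,482,033 in favor — approved.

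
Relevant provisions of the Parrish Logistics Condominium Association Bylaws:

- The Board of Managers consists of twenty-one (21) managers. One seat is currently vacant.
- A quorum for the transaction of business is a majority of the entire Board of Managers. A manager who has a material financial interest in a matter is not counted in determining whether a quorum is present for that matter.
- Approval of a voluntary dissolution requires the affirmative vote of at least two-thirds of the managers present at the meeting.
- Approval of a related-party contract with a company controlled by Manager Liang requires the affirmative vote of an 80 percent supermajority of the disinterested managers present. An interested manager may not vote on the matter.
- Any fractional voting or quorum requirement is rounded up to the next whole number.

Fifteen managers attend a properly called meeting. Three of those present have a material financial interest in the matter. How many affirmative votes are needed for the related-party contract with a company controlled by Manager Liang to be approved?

10

The related-party contract with a company controlled by Manager Liang requires four-fifths of the disinterested managers present (15 − 3 = 12).
4/5 of 12 = 9.60, rounded up to 10.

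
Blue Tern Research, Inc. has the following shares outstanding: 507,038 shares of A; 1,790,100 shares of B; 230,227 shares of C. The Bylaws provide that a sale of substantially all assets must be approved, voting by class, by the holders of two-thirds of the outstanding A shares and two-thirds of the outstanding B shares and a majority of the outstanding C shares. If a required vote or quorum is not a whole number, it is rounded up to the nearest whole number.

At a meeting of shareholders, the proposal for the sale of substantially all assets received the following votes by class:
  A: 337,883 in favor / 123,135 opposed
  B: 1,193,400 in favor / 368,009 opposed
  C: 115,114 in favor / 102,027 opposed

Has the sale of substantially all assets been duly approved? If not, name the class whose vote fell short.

Not approved — the A shares did not give the required vote.

A: 2/3 of 507038 = 338025.33, rounded up to 338026; 338,026 required, 337,883 in favor — not approved.
B: 2/3 of 1790100 = 1193400; 1,193,400 required, 1,193,400 in favor — approved.
C: a majority of 230227 is 115114; 115,114 required, 115,114 in favor — approved.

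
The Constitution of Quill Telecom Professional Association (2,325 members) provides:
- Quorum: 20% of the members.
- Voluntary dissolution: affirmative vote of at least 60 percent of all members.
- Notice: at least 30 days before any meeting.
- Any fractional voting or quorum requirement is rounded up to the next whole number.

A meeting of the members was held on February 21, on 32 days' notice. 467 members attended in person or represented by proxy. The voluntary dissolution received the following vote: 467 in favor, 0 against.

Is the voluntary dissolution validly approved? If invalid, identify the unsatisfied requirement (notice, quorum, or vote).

Invalid — vote requirement not satisfied.

Notice: 32 days given; 30 required. Satisfied.
Quorum: 20% of 2,325 = 465; 467 present. Satisfied.
Vote: requires three-fifths of all members (2,325); 3/5 of 2325 = 1395, so 1,395 needed; 467 in favor. Not satisfied.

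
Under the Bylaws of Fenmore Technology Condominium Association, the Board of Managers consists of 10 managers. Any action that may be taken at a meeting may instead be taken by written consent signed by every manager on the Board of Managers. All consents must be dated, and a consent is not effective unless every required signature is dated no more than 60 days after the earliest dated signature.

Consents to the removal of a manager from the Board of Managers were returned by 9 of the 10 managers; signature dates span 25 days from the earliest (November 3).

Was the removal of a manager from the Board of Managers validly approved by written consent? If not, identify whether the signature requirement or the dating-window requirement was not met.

Signatures required: the unanimous vote of 10 — unanimous means all 10, so 10 needed; 9 signed. Insufficient.
Dating window: the latest signature is 25 days after the earliest; the limit is 60 days. Within the window.

Not effective — insufficient signatures.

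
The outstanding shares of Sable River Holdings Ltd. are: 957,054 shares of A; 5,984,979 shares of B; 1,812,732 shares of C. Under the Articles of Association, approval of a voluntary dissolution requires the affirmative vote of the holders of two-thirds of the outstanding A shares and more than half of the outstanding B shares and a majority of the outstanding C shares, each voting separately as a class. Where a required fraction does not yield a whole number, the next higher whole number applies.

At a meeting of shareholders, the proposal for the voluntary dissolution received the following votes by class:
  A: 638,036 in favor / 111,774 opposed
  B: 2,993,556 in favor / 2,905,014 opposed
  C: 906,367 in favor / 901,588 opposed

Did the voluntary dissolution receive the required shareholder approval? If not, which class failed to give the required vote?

A: 2/3 of 957054 = 638036; 638,036 required, 638,036 in favor — approved.
B: a majority of 5984979 is 2992490; 2,992,490 required, 2,993,556 in favor — approved.
C: a majority of 1812732 is 906367; 906,367 required, 906,367 in favor — approved.

Approved — every class gave the required vote.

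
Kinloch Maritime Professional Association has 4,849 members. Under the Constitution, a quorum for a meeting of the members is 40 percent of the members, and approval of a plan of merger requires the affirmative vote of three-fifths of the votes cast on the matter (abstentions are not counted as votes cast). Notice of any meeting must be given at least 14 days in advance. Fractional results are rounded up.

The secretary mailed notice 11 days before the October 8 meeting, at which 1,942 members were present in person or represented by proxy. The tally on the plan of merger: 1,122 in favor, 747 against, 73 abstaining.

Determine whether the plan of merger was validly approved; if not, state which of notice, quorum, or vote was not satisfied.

Notice: 11 days given; 14 required. Not satisfied.
Quorum: 40% of 4,849 = 1,939.60, rounded up to 1,940; 1,942 present. Satisfied.
Vote: requires three-fifths of the votes cast (1,942 − 73 abstaining = 1,869); 3/5 of 1869 = 1121.40, rounded up to 1122, so 1,122 needed; 1,122 in favor. Satisfied.

Invalid — notice requirement not satisfied.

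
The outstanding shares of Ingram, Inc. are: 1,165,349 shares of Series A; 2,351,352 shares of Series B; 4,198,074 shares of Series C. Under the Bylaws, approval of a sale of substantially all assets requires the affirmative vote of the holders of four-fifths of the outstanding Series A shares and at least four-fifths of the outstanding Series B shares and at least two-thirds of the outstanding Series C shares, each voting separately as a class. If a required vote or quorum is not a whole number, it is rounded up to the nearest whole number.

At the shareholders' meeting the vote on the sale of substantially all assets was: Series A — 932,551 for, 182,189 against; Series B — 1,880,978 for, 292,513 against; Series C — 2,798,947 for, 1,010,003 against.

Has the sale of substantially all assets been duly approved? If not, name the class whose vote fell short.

Not approved — the Series B shares did not give the required vote.

Series A: 4/5 of 1165349 = 932279.20, rounded up to 932280; 932,280 required, 932,551 in favor — approved.
Series B: 4/5 of 2351352 = 1881081.60, rounded up to 1881082; 1,881,082 required, 1,880,978 in favor — not approved.
Series C: 2/3 of 4198074 = 2798716; 2,798,716 required, 2,798,947 in favor — approved.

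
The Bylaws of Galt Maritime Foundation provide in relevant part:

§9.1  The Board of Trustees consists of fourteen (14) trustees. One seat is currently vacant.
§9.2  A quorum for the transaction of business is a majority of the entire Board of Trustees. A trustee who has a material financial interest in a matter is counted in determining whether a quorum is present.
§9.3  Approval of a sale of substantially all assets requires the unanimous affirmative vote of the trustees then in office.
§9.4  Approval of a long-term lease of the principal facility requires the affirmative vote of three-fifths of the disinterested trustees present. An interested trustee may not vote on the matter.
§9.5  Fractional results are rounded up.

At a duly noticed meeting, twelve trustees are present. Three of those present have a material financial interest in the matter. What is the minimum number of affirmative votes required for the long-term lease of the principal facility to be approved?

6

The long-term lease of the principal facility requires three-fifths of the disinterested trustees present (12 − 3 = 9).
3/5 of 9 = 5.40, rounded up to 6.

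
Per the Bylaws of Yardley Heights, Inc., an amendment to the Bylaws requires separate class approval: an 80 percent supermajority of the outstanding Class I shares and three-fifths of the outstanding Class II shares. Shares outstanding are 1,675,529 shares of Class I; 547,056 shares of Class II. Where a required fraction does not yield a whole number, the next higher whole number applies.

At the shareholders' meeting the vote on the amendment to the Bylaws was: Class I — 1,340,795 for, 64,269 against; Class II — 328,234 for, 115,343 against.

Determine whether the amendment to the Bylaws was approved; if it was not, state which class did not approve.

Approved — every class gave the required vote.

Class I: 4/5 of 1675529 = 1340423.20, rounded up to 1340424; 1,340,424 required, 1,340,795 in favor — approved.
Class II: 3/5 of 547056 = 328233.60, rounded up to 328234; 328,234 required, 328,234 in favor — approved.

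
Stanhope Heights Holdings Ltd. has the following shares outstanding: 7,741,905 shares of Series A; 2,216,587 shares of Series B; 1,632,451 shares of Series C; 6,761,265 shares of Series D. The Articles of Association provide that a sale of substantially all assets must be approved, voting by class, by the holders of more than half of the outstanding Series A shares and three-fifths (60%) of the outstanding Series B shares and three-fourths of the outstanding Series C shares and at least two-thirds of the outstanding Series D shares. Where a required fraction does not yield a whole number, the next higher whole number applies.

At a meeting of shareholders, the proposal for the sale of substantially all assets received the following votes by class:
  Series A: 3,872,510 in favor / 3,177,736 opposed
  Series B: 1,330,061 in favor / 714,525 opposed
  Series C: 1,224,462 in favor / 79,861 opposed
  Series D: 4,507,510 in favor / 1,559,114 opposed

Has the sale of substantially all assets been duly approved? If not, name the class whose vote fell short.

Approved — every class gave the required vote.

Series A: a majority of 7741905 is 3870953; 3,870,953 required, 3,872,510 in favor — approved.
Series B: 3/5 of 2216587 = 1329952.20, rounded up to 1329953; 1,329,953 required, 1,330,061 in favor — approved.
Series C: 3/4 of 1632451 = 1224338.25, rounded up to 1224339; 1,224,339 required, 1,224,462 in favor — approved.
Series D: 2/3 of 6761265 = 4507510; 4,507,510 required, 4,507,510 in favor — approved.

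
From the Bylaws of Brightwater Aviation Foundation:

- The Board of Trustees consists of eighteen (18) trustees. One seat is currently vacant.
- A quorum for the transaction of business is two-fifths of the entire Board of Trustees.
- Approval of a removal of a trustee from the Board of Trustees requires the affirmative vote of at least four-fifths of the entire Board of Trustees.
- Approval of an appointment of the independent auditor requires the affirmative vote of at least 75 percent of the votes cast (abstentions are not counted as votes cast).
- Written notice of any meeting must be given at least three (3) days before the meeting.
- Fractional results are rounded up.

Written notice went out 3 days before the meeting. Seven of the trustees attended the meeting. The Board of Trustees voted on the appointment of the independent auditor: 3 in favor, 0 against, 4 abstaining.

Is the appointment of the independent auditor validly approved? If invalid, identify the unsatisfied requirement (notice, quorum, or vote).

Notice: 3 days given; 3 required (3 ≥ 3). Satisfied.
Quorum: 7 present; quorum is 8. Not satisfied.
Vote: the appointment of the independent auditor requires three-fourths of the votes cast (7 present − 4 abstaining = 3). 3/4 of 3 = 2.25, rounded up to 3, so 3 affirmative votes are needed; 3 voted in favor. Satisfied. (Moot — without a quorum no business can be validly transacted.)

Invalid — quorum requirement not satisfied.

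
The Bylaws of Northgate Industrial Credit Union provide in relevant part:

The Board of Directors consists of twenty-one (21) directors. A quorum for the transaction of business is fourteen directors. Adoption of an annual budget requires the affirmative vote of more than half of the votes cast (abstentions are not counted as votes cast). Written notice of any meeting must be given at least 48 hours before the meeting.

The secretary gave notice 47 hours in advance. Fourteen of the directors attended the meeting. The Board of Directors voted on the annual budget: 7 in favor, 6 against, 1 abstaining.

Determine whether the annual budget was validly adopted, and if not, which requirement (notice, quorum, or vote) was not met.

Notice: 47 hours given; 48 required (47 < 48). Not satisfied.
Quorum: 14 present; quorum is 14. Satisfied.
Vote: the annual budget requires a majority of the votes cast (14 present − 1 abstaining = 13). A majority of 13 is 7, so 7 affirmative votes are needed; 7 voted in favor. Satisfied.

Invalid — notice requirement not satisfied.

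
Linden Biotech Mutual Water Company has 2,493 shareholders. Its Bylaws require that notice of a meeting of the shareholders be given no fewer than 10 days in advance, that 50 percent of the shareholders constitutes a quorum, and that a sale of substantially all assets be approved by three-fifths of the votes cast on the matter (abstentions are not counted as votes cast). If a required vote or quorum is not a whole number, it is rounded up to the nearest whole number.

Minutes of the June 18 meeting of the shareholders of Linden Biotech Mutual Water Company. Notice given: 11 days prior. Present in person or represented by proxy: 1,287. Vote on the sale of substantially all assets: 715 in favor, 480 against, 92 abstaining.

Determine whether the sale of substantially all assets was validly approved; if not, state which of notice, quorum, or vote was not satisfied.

Notice: 11 days given; 10 required. Satisfied.
Quorum: 50% of 2,493 = 1,246.50, rounded up to 1,247; 1,287 present. Satisfied.
Vote: requires three-fifths of the votes cast (1,287 − 92 abstaining = 1,195); 3/5 of 1195 = 717, so 717 needed; 715 in favor. Not satisfied.

Invalid — vote requirement not satisfied.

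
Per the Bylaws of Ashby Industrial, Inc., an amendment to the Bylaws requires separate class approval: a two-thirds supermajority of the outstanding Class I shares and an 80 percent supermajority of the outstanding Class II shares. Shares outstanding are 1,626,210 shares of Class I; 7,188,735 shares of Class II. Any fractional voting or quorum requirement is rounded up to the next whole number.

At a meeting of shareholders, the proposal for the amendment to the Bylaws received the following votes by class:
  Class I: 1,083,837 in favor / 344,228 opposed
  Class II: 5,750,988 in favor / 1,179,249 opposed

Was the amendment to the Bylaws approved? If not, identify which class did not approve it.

Not approved — the Class I shares did not give the required vote.

Class I: 2/3 of 1626210 = 1084140; 1,084,140 required, 1,083,837 in favor — not approved.
Class II: 4/5 of 7188735 = 5750988; 5,750,988 required, 5,750,988 in favor — approved.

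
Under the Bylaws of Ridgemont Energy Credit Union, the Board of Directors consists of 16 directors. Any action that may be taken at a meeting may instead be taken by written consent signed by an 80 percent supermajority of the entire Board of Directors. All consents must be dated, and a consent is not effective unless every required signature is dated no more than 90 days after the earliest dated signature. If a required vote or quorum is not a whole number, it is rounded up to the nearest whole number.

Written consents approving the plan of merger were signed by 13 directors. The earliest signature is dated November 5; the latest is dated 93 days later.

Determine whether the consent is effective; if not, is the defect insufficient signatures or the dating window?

Not effective — dating-window requirement not satisfied.

Signatures required: an 80 percent supermajority of 16 — 4/5 of 16 = 12.80, rounded up to 13, so 13 needed; 13 signed. Sufficient.
Dating window: the latest signature is 93 days after the earliest; the limit is 90 days. Outside the window.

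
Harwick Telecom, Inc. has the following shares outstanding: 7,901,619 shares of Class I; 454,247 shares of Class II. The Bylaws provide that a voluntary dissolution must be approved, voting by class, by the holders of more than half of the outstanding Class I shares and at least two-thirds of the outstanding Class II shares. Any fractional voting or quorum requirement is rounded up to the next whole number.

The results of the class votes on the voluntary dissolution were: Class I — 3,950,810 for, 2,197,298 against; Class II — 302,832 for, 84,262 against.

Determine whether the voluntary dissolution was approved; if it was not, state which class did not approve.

Approved — every class gave the required vote.

Class I: a majority of 7901619 is 3950810; 3,950,810 required, 3,950,810 in favor — approved.
Class II: 2/3 of 454247 = 302831.33, rounded up to 302832; 302,832 required, 302,832 in favor — approved.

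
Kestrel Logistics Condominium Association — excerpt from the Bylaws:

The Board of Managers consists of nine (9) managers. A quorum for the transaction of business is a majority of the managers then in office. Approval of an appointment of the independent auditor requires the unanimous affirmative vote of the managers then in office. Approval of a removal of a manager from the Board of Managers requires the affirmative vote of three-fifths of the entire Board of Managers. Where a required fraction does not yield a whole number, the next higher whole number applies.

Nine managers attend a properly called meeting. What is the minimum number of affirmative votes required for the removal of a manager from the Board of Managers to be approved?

The removal of a manager from the Board of Managers requires three-fifths of the entire Board of Managers (9).
3/5 of 9 = 5.40, rounded up to 6.

6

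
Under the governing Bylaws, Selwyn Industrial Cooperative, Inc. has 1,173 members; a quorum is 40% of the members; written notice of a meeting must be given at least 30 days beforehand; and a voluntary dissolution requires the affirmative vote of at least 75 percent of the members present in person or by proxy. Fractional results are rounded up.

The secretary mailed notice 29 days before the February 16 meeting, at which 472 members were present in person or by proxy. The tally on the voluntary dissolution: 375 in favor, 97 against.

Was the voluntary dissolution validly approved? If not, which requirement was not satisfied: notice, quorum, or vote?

Notice: 29 days given; 30 required. Not satisfied.
Quorum: 40% of 1,173 = 469.20, rounded up to 470; 472 present. Satisfied.
Vote: requires three-fourths of those present (472); 3/4 of 472 = 354, so 354 needed; 375 in favor. Satisfied.

Invalid — notice requirement not satisfied.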